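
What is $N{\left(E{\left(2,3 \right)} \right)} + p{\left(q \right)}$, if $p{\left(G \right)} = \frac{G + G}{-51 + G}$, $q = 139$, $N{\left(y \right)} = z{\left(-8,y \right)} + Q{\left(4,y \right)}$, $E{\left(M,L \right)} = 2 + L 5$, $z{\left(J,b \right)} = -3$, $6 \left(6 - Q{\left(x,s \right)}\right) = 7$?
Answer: $\frac{659}{132} \approx 4.9924$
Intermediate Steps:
$Q{\left(x,s \right)} = \frac{29}{6}$ ($Q{\left(x,s \right)} = 6 - \frac{7}{6} = \frac{29}{6}$)
$E{\left(M,L \right)} = 2 + 5 L$
$N{\left(y \right)} = \frac{11}{6}$ ($N{\left(y \right)} = -3 + \frac{29}{6} = \frac{11}{6}$)
$p{\left(G \right)} = \frac{2 G}{-51 + G}$
$N{\left(E{\left(2,3 \right)} \right)} + p{\left(q \right)} = \frac{11}{6} + 2 \cdot 139 \frac{1}{-51 + 139} = \frac{11}{6} + 2 \cdot 139 \cdot \frac{1}{88} = \frac{11}{6} + \frac{139}{44} = \frac{659}{132}$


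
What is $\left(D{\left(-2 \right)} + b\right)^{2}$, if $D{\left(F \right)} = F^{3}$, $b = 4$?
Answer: $16$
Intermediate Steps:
$\left(D{\left(-2 \right)} + b\right)^{2} = \left(\left(-2\right)^{3} + 4\right)^{2} = \left(-8 + 4\right)^{2} = \left(-4\right)^{2} = 16$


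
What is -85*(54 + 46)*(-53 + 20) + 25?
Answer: 280525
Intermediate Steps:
-85*(54 + 46)*(-53 + 20) + 25 = -8500*(-33) + 25 = -85*(-3300) + 25 = 280500 + 25 = 280525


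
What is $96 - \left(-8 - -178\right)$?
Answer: $-74$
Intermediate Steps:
$96 - \left(-8 - -178\right) = 96 - \left(-8 + 178\right) = 96 - 170 = -74$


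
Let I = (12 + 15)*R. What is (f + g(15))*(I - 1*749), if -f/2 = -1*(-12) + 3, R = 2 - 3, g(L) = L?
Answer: 11640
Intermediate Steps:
R = -1
f = -30 (f = -2*(-1*(-12) + 3) = -2*(12 + 3) = -2*15 = -30)
I = -27 (I = (12 + 15)*(-1) = 27*(-1) = -27)
(f + g(15))*(I - 1*749) = (-30 + 15)*(-27 - 1*749) = -15*(-27 - 749) = -15*(-776) = 11640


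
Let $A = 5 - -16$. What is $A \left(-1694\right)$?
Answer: $-35574$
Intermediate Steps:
$A = 21$ ($A = 5 + 16 = 21$)
$A \left(-1694\right) = 21 \left(-1694\right) = -35574$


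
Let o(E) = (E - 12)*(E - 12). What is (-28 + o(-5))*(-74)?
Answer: -19314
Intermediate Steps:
o(E) = (-12 + E)² (o(E) = (-12 + E)*(-12 + E) = (-12 + E)²)
(-28 + o(-5))*(-74) = (-28 + (-12 - 5)²)*(-74) = (-28 + (-17)²)*(-74) = (-28 + 289)*(-74) = 261*(-74) = -19314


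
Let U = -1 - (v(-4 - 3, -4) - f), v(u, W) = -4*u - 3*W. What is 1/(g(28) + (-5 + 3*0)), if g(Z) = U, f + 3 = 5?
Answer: -1/44 ≈ -0.022727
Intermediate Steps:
f = 2 (f = -3 + 5 = 2)
U = -39 (U = -1 - ((-4*(-4 - 3) - 3*(-4)) - 1*2) = -1 - ((-4*(-7) + 12) - 2) = -1 - ((28 + 12) - 2) = -1 - (40 - 2) = -1 - 1*38 = -1 - 38 = -39)
g(Z) = -39
1/(g(28) + (-5 + 3*0)) = 1/(-39 + (-5 + 3*0)) = 1/(-39 + (-5 + 0)) = 1/(-39 - 5) = 1/(-44) = -1/44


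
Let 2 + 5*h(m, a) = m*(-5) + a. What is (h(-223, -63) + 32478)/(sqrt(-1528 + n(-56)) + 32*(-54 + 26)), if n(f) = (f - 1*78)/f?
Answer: -820076544/22521565 - 65376*I*sqrt(299019)/22521565 ≈ -36.413 - 1.5873*I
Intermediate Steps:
n(f) = (-78 + f)/f (n(f) = (f - 78)/f = (-78 + f)/f)
h(m, a) = -2/5 - m + a/5 (h(m, a) = -2/5 + (m*(-5) + a)/5 = -2/5 + (-5*m + a)/5 = -2/5 + (a - 5*m)/5 = -2/5 + (-m + a/5) = -2/5 - m + a/5)
(h(-223, -63) + 32478)/(sqrt(-1528 + n(-56)) + 32*(-54 + 26)) = ((-2/5 - 1*(-223) + (1/5)*(-63)) + 32478)/(sqrt(-1528 + (-78 - 56)/(-56)) + 32*(-54 + 26)) = ((-2/5 + 223 - 63/5) + 32478)/(sqrt(-1528 - 1/56*(-134)) + 32*(-28)) = (210 + 32478)/(sqrt(-1528 + 67/28) - 896) = 32688/(sqrt(-42717/28) - 896) = 32688/(I*sqrt(299019)/14 - 896) = 32688/(-896 + I*sqrt(299019)/14)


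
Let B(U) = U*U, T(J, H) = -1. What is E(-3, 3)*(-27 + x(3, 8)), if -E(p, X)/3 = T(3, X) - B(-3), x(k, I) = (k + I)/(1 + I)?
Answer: -2320/3 ≈ -773.33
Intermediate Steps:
B(U) = U**2
x(k, I) = (I + k)/(1 + I)
E(p, X) = 30 (E(p, X) = -3*(-1 - 1*(-3)**2) = -3*(-1 - 1*9) = -3*(-1 - 9) = -3*(-10) = 30)
E(-3, 3)*(-27 + x(3, 8)) = 30*(-27 + (8 + 3)/(1 + 8)) = 30*(-27 + 11/9) = 30*(-232/9) = -2320/3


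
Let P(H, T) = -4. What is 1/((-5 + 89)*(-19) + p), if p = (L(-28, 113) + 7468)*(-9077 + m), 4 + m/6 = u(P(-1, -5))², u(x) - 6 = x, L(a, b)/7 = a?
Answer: -1/66009540 ≈ -1.5149e-8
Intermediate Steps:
L(a, b) = 7*a
u(x) = 6 + x
m = 0 (m = -24 + 6*(6 - 4)² = -24 + 6*2² = -24 + 6*4 = -24 + 24 = 0)
p = -66007944 (p = (7*(-28) + 7468)*(-9077 + 0) = (-196 + 7468)*(-9077) = 7272*(-9077) = -66007944)
1/((-5 + 89)*(-19) + p) = 1/((-5 + 89)*(-19) - 66007944) = 1/(84*(-19) - 66007944) = 1/(-1596 - 66007944) = 1/(-66009540) = -1/66009540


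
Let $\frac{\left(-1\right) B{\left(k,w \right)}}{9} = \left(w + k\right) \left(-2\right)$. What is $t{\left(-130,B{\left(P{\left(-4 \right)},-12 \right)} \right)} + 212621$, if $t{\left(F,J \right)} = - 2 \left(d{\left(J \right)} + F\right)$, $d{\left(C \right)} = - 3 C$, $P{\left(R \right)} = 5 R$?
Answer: $209425$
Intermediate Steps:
$B{\left(k,w \right)} = 18 k + 18 w$ ($B{\left(k,w \right)} = - 9 \left(w + k\right) \left(-2\right) = - 9 \left(k + w\right) \left(-2\right) = - 9 \left(- 2 k - 2 w\right) = 18 k + 18 w$)
$t{\left(F,J \right)} = - 2 F + 6 J$ ($t{\left(F,J \right)} = - 2 \left(- 3 J + F\right) = - 2 \left(F - 3 J\right) = - 2 F + 6 J$)
$t{\left(-130,B{\left(P{\left(-4 \right)},-12 \right)} \right)} + 212621 = \left(\left(-2\right) \left(-130\right) + 6 \left(18 \cdot 5 \left(-4\right) + 18 \left(-12\right)\right)\right) + 212621 = \left(260 + 6 \left(18 \left(-20\right) - 216\right)\right) + 212621 = \left(260 + 6 \left(-360 - 216\right)\right) + 212621 = \left(260 + 6 \left(-576\right)\right) + 212621 = \left(260 - 3456\right) + 212621 = -3196 + 212621 = 209425$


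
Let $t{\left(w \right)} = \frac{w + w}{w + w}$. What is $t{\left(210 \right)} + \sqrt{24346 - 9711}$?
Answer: $1 + \sqrt{14635} \approx 121.98$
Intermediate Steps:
$t{\left(w \right)} = 1$ ($t{\left(w \right)} = \frac{2 w}{2 w} = 2 w \frac{1}{2 w} = 1$)
$t{\left(210 \right)} + \sqrt{24346 - 9711} = 1 + \sqrt{24346 - 9711} = 1 + \sqrt{14635}$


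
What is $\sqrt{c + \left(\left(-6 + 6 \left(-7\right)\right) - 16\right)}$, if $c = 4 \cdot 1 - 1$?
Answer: $i \sqrt{61} \approx 7.8102 i$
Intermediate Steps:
$c = 3$ ($c = 4 - 1 = 3$)
$\sqrt{c + \left(\left(-6 + 6 \left(-7\right)\right) - 16\right)} = \sqrt{3 + \left(\left(-6 + 6 \left(-7\right)\right) - 16\right)} = \sqrt{3 - 64} = \sqrt{-61} = i \sqrt{61}$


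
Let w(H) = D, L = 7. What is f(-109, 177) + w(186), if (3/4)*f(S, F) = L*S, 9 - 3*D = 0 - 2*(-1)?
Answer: -1015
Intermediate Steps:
D = 7/3 (D = 3 - (0 - 2*(-1))/3 = 3 - (0 + 2)/3 = 3 - ⅓*2 = 3 - ⅔ = 7/3 ≈ 2.3333)
w(H) = 7/3
f(S, F) = 28*S/3 (f(S, F) = 4*(7*S)/3 = 28*S/3)
f(-109, 177) + w(186) = (28/3)*(-109) + 7/3 = -3052/3 + 7/3 = -1015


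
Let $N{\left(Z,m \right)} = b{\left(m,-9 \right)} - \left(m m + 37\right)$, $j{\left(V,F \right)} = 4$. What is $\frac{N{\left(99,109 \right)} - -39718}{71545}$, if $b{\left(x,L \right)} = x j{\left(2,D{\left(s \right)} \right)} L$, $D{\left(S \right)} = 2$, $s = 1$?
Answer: $\frac{23876}{71545} \approx 0.33372$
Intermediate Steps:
$b{\left(x,L \right)} = 4 L x$ ($b{\left(x,L \right)} = x 4 L = 4 x L = 4 L x$)
$N{\left(Z,m \right)} = -37 - m^{2} - 36 m$ ($N{\left(Z,m \right)} = 4 \left(-9\right) m - \left(m m + 37\right) = - 36 m - \left(m^{2} + 37\right) = - 36 m - \left(37 + m^{2}\right) = -37 - m^{2} - 36 m$)
$\frac{N{\left(99,109 \right)} - -39718}{71545} = \frac{\left(-37 - 109^{2} - 3924\right) - -39718}{71545} = \left(\left(-37 - 11881 - 3924\right) + 39718\right) \frac{1}{71545} = \left(-15842 + 39718\right) \frac{1}{71545} = 23876 \cdot \frac{1}{71545} = \frac{23876}{71545}$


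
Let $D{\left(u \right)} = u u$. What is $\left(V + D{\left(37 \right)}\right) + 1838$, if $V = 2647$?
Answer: $5854$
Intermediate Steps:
$D{\left(u \right)} = u^{2}$
$\left(V + D{\left(37 \right)}\right) + 1838 = \left(2647 + 37^{2}\right) + 1838 = \left(2647 + 1369\right) + 1838 = 4016 + 1838 = 5854$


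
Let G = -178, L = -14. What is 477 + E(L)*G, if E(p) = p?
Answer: 2969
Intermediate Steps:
477 + E(L)*G = 477 - 14*(-178) = 477 + 2492 = 2969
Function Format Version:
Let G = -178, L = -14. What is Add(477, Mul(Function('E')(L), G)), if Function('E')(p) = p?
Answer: 2969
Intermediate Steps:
Add(477, Mul(Function('E')(L), G)) = Add(477, Mul(-14, -178)) = Add(477, 2492) = 2969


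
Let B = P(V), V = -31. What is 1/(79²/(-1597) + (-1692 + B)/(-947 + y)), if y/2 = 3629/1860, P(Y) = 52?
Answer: -1400698357/3038118121 ≈ -0.46104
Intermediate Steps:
B = 52
y = 3629/930 (y = 2*(3629/1860) = 3629/930 ≈ 3.9021)
1/(79²/(-1597) + (-1692 + B)/(-947 + y)) = 1/(79²/(-1597) + (-1692 + 52)/(-947 + 3629/930)) = 1/(6241*(-1/1597) - 1640/(-877081/930)) = 1/(-6241/1597 - 1640*(-930/877081)) = 1/(-6241/1597 + 1525200/877081) = 1/(-3038118121/1400698357) = -1400698357/3038118121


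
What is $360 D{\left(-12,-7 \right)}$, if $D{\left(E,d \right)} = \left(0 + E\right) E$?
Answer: $51840$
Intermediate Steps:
$D{\left(E,d \right)} = E^{2}$ ($D{\left(E,d \right)} = E E = E^{2}$)
$360 D{\left(-12,-7 \right)} = 360 \left(-12\right)^{2} = 360 \cdot 144 = 51840$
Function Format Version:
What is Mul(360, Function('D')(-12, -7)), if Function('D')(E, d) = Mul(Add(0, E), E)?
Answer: 51840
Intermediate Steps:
Function('D')(E, d) = Pow(E, 2) (Function('D')(E, d) = Mul(E, E) = Pow(E, 2))
Mul(360, Function('D')(-12, -7)) = Mul(360, Pow(-12, 2)) = Mul(360, 144) = 51840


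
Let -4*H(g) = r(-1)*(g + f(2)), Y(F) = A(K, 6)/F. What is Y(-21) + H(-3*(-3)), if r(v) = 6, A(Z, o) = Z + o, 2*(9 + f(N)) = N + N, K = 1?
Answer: -10/3 ≈ -3.3333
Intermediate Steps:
f(N) = -9 + N (f(N) = -9 + (N + N)/2 = -9 + (2*N)/2 = -9 + N)
Y(F) = 7/F (Y(F) = (1 + 6)/F = 7/F)
H(g) = 21/2 - 3*g/2 (H(g) = -3*(g + (-9 + 2))/2 = -3*(g - 7)/2 = -3*(-7 + g)/2 = -(-42 + 6*g)/4 = 21/2 - 3*g/2)
Y(-21) + H(-3*(-3)) = 7/(-21) + (21/2 - (-9)*(-3)/2) = 7*(-1/21) + (21/2 - 3/2*9) = -⅓ + (21/2 - 27/2) = -⅓ - 3 = -10/3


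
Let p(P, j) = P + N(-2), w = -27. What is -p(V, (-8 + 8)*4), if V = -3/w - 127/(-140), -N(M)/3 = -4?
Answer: -16403/1260 ≈ -13.018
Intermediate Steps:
N(M) = 12 (N(M) = -3*(-4) = 12)
V = 1283/1260 (V = -3/(-27) - 127/(-140) = -3*(-1/27) - 127*(-1/140) = ⅑ + 127/140 = 1283/1260 ≈ 1.0183)
p(P, j) = 12 + P (p(P, j) = P + 12 = 12 + P)
-p(V, (-8 + 8)*4) = -(12 + 1283/1260) = -1*16403/1260 = -16403/1260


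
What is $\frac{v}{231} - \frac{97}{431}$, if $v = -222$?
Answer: $- \frac{39363}{33187} \approx -1.1861$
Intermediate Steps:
$\frac{v}{231} - \frac{97}{431} = - \frac{222}{231} - \frac{97}{431} = \left(-222\right) \frac{1}{231} - \frac{97}{431} = - \frac{74}{77} - \frac{97}{431} = - \frac{39363}{33187}$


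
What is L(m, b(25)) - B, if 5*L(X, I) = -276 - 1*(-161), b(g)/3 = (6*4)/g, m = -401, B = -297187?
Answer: 297164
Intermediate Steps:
b(g) = 72/g (b(g) = 3*((6*4)/g) = 3*(24/g) = 72/g)
L(X, I) = -23 (L(X, I) = (-276 - 1*(-161))/5 = (-276 + 161)/5 = (⅕)*(-115) = -23)
L(m, b(25)) - B = -23 - 1*(-297187) = -23 + 297187 = 297164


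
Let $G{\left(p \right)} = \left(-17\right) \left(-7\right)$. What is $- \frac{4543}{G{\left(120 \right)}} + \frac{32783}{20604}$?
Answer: $- \frac{753805}{20604} \approx -36.585$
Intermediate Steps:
$G{\left(p \right)} = 119$
$- \frac{4543}{G{\left(120 \right)}} + \frac{32783}{20604} = - \frac{4543}{119} + \frac{32783}{20604} = \left(-4543\right) \frac{1}{119} + 32783 \cdot \frac{1}{20604} = - \frac{649}{17} + \frac{32783}{20604} = - \frac{753805}{20604}$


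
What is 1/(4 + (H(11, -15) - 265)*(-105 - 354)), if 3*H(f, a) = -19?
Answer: 1/124546 ≈ 8.0292e-6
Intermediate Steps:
H(f, a) = -19/3 (H(f, a) = (⅓)*(-19) = -19/3)
1/(4 + (H(11, -15) - 265)*(-105 - 354)) = 1/(4 + (-19/3 - 265)*(-105 - 354)) = 1/(4 - 814/3*(-459)) = 1/(4 + 124542) = 1/124546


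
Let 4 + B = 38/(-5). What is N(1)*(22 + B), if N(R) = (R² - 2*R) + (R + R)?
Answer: 52/5 ≈ 10.400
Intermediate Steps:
N(R) = R² (N(R) = (R² - 2*R) + 2*R = R²)
B = -58/5 (B = -4 + 38/(-5) = -4 + 38*(-⅕) = -4 - 38/5 = -58/5 ≈ -11.600)
N(1)*(22 + B) = 1²*(22 - 58/5) = 1*(52/5) = 52/5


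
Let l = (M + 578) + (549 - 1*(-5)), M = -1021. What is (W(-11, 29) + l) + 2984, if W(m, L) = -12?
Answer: 3083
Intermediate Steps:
l = 111 (l = (-1021 + 578) + (549 - 1*(-5)) = -443 + (549 + 5) = -443 + 554 = 111)
(W(-11, 29) + l) + 2984 = (-12 + 111) + 2984 = 99 + 2984 = 3083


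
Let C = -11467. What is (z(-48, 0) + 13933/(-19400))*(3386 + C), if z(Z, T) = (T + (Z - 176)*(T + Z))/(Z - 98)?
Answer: 851022304229/1416200 ≈ 6.0092e+5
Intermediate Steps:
z(Z, T) = (T + (-176 + Z)*(T + Z))/(-98 + Z)
(z(-48, 0) + 13933/(-19400))*(3386 + C) = (((-48)² - 176*(-48) - 175*0 + 0*(-48))/(-98 - 48) + 13933/(-19400))*(3386 - 11467) = ((2304 + 8448 + 0 + 0)/(-146) + 13933*(-1/19400))*(-8081) = (-1/146*10752 - 13933/19400)*(-8081) = (-5376/73 - 13933/19400)*(-8081) = -105311509/1416200*(-8081) = 851022304229/1416200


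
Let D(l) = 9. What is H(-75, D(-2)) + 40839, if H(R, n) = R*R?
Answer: 46464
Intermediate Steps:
H(R, n) = R²
H(-75, D(-2)) + 40839 = (-75)² + 40839 = 5625 + 40839 = 46464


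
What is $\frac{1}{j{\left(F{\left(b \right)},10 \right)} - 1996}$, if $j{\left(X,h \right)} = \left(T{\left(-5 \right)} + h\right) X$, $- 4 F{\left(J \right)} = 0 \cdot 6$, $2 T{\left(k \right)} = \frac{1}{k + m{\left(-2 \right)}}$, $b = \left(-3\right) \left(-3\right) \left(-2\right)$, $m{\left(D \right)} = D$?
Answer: $- \frac{1}{1996} \approx -0.000501$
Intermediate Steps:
$b = -18$ ($b = 9 \left(-2\right) = -18$)
$T{\left(k \right)} = \frac{1}{2 \left(-2 + k\right)}$ ($T{\left(k \right)} = \frac{1}{2 \left(k - 2\right)} = \frac{1}{2 \left(-2 + k\right)}$)
$F{\left(J \right)} = 0$ ($F{\left(J \right)} = - \frac{0 \cdot 6}{4} = \left(- \frac{1}{4}\right) 0 = 0$)
$j{\left(X,h \right)} = X \left(- \frac{1}{14} + h\right)$ ($j{\left(X,h \right)} = \left(\frac{1}{2 \left(-2 - 5\right)} + h\right) X = \left(\frac{1}{2 \left(-7\right)} + h\right) X = \left(\frac{1}{2} \left(- \frac{1}{7}\right) + h\right) X = \left(- \frac{1}{14} + h\right) X = X \left(- \frac{1}{14} + h\right)$)
$\frac{1}{j{\left(F{\left(b \right)},10 \right)} - 1996} = \frac{1}{0 \left(- \frac{1}{14} + 10\right) - 1996} = \frac{1}{0 \cdot \frac{139}{14} - 1996} = \frac{1}{0 - 1996} = \frac{1}{-1996} = - \frac{1}{1996}$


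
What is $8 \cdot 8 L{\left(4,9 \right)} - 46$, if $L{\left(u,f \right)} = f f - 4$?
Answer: $4882$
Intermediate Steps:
$L{\left(u,f \right)} = -4 + f^{2}$ ($L{\left(u,f \right)} = f^{2} - 4 = -4 + f^{2}$)
$8 \cdot 8 L{\left(4,9 \right)} - 46 = 8 \cdot 8 \left(-4 + 9^{2}\right) - 46 = 64 \left(-4 + 81\right) - 46 = 64 \cdot 77 - 46 = 4928 - 46 = 4882$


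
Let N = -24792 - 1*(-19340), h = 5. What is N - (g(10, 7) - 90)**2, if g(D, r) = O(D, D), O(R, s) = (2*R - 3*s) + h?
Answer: -14477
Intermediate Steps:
O(R, s) = 5 - 3*s + 2*R (O(R, s) = (2*R - 3*s) + 5 = (-3*s + 2*R) + 5 = 5 - 3*s + 2*R)
N = -5452 (N = -24792 + 19340 = -5452)
g(D, r) = 5 - D (g(D, r) = 5 - 3*D + 2*D = 5 - D)
N - (g(10, 7) - 90)**2 = -5452 - ((5 - 1*10) - 90)**2 = -5452 - ((5 - 10) - 90)**2 = -5452 - (-5 - 90)**2 = -5452 - 1*(-95)**2 = -5452 - 1*9025 = -5452 - 9025 = -14477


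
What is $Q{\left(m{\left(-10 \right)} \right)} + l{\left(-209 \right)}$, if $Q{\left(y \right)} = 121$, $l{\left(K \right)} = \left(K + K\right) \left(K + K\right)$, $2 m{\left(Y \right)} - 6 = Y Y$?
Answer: $174845$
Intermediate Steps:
$m{\left(Y \right)} = 3 + \frac{Y^{2}}{2}$ ($m{\left(Y \right)} = 3 + \frac{Y Y}{2} = 3 + \frac{Y^{2}}{2}$)
$l{\left(K \right)} = 4 K^{2}$ ($l{\left(K \right)} = 2 K 2 K = 4 K^{2}$)
$Q{\left(m{\left(-10 \right)} \right)} + l{\left(-209 \right)} = 121 + 4 \left(-209\right)^{2} = 121 + 4 \cdot 43681 = 121 + 174724 = 174845$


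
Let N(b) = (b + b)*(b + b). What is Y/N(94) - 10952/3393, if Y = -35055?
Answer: -506029103/119922192 ≈ -4.2196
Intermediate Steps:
N(b) = 4*b**2 (N(b) = (2*b)*(2*b) = 4*b**2)
Y/N(94) - 10952/3393 = -35055/(4*94**2) - 10952/3393 = -35055/(4*8836) - 10952*1/3393 = -35055/35344 - 10952/3393 = -506029103/119922192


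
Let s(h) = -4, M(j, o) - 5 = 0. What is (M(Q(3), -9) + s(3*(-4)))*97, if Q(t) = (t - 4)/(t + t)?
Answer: 97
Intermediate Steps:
Q(t) = (-4 + t)/(2*t) (Q(t) = (-4 + t)/((2*t)) = (-4 + t)*(1/(2*t)) = (-4 + t)/(2*t))
M(j, o) = 5 (M(j, o) = 5 + 0 = 5)
(M(Q(3), -9) + s(3*(-4)))*97 = (5 - 4)*97 = 1*97 = 97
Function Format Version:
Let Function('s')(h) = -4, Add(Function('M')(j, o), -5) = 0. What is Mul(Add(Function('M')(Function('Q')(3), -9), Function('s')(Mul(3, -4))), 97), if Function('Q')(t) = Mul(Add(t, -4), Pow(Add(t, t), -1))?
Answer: 97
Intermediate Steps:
Function('Q')(t) = Mul(Rational(1, 2), Pow(t, -1), Add(-4, t)) (Function('Q')(t) = Mul(Add(-4, t), Pow(Mul(2, t), -1)) = Mul(Add(-4, t), Mul(Rational(1, 2), Pow(t, -1))) = Mul(Rational(1, 2), Pow(t, -1), Add(-4, t)))
Function('M')(j, o) = 5 (Function('M')(j, o) = Add(5, 0) = 5)
Mul(Add(Function('M')(Function('Q')(3), -9), Function('s')(Mul(3, -4))), 97) = Mul(Add(5, -4), 97) = Mul(1, 97) = 97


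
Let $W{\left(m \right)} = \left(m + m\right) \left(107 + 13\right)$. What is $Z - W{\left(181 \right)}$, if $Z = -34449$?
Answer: $-77889$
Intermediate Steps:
$W{\left(m \right)} = 240 m$ ($W{\left(m \right)} = 2 m 120 = 240 m$)
$Z - W{\left(181 \right)} = -34449 - 240 \cdot 181 = -34449 - 43440 = -77889$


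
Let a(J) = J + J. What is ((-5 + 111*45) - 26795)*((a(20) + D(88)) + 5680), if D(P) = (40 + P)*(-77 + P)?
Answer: -155426040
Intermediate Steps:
D(P) = (-77 + P)*(40 + P)
a(J) = 2*J
((-5 + 111*45) - 26795)*((a(20) + D(88)) + 5680) = ((-5 + 111*45) - 26795)*((2*20 + (-3080 + 88² - 37*88)) + 5680) = ((-5 + 4995) - 26795)*((40 + (-3080 + 7744 - 3256)) + 5680) = (4990 - 26795)*((40 + 1408) + 5680) = -21805*(1448 + 5680) = -21805*7128 = -155426040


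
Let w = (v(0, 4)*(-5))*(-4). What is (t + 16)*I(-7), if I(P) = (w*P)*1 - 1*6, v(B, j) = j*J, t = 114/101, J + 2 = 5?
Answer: -2916780/101 ≈ -28879.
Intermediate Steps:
J = 3 (J = -2 + 5 = 3)
t = 114/101 (t = 114*(1/101) = 114/101 ≈ 1.1287)
v(B, j) = 3*j (v(B, j) = j*3 = 3*j)
w = 240 (w = ((3*4)*(-5))*(-4) = (12*(-5))*(-4) = -60*(-4) = 240)
I(P) = -6 + 240*P (I(P) = (240*P)*1 - 1*6 = 240*P - 6 = -6 + 240*P)
(t + 16)*I(-7) = (114/101 + 16)*(-6 + 240*(-7)) = 1730*(-6 - 1680)/101 = (1730/101)*(-1686) = -2916780/101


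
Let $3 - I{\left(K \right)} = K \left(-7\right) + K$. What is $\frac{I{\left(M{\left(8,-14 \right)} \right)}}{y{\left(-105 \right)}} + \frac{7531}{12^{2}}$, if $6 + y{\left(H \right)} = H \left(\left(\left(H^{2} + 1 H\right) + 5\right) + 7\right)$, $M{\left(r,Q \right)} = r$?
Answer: $\frac{1440761917}{27548784} \approx 52.299$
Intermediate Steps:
$I{\left(K \right)} = 3 + 6 K$ ($I{\left(K \right)} = 3 - \left(K \left(-7\right) + K\right) = 3 - \left(- 7 K + K\right) = 3 - - 6 K = 3 + 6 K$)
$y{\left(H \right)} = -6 + H \left(12 + H + H^{2}\right)$ ($y{\left(H \right)} = -6 + H \left(\left(\left(H^{2} + 1 H\right) + 5\right) + 7\right) = -6 + H \left(\left(\left(H^{2} + H\right) + 5\right) + 7\right) = -6 + H \left(\left(\left(H + H^{2}\right) + 5\right) + 7\right) = -6 + H \left(\left(5 + H + H^{2}\right) + 7\right) = -6 + H \left(12 + H + H^{2}\right)$)
$\frac{I{\left(M{\left(8,-14 \right)} \right)}}{y{\left(-105 \right)}} + \frac{7531}{12^{2}} = \frac{3 + 6 \cdot 8}{-6 + \left(-105\right)^{2} + \left(-105\right)^{3} + 12 \left(-105\right)} + \frac{7531}{12^{2}} = \frac{3 + 48}{-6 + 11025 - 1157625 - 1260} + \frac{7531}{144} = \frac{51}{-1147866} + 7531 \cdot \frac{1}{144} = 51 \left(- \frac{1}{1147866}\right) + \frac{7531}{144} = - \frac{17}{382622} + \frac{7531}{144} = \frac{1440761917}{27548784}$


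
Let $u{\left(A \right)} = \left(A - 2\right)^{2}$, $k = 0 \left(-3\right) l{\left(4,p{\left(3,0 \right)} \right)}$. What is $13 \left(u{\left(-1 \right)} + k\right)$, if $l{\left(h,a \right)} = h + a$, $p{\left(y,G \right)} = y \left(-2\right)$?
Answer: $117$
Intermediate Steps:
$p{\left(y,G \right)} = - 2 y$
$l{\left(h,a \right)} = a + h$
$k = 0$ ($k = 0 \left(-3\right) \left(\left(-2\right) 3 + 4\right) = 0 \left(-6 + 4\right) = 0 \left(-2\right) = 0$)
$u{\left(A \right)} = \left(-2 + A\right)^{2}$
$13 \left(u{\left(-1 \right)} + k\right) = 13 \left(\left(-2 - 1\right)^{2} + 0\right) = 13 \left(\left(-3\right)^{2} + 0\right) = 13 \left(9 + 0\right) = 13 \cdot 9 = 117$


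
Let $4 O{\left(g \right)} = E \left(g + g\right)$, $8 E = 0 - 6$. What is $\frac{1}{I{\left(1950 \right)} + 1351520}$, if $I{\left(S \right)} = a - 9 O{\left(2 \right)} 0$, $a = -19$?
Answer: $\frac{1}{1351501} \approx 7.3992 \cdot 10^{-7}$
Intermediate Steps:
$E = - \frac{3}{4}$ ($E = \frac{0 - 6}{8} = \frac{1}{8} \left(-6\right) = - \frac{3}{4} \approx -0.75$)
$O{\left(g \right)} = - \frac{3 g}{8}$ ($O{\left(g \right)} = \frac{\left(- \frac{3}{4}\right) \left(g + g\right)}{4} = \frac{\left(- \frac{3}{4}\right) 2 g}{4} = \frac{\left(- \frac{3}{2}\right) g}{4} = - \frac{3 g}{8}$)
$I{\left(S \right)} = -19$ ($I{\left(S \right)} = -19 - 9 \left(- \frac{3}{8}\right) 2 \cdot 0 = -19 - 9 \left(\left(- \frac{3}{4}\right) 0\right) = -19 - 0 = -19 + 0 = -19$)
$\frac{1}{I{\left(1950 \right)} + 1351520} = \frac{1}{-19 + 1351520} = \frac{1}{1351501}$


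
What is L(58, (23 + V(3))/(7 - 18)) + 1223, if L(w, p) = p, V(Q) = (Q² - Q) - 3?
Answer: 13427/11 ≈ 1220.6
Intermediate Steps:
V(Q) = -3 + Q² - Q
L(58, (23 + V(3))/(7 - 18)) + 1223 = (23 + (-3 + 3² - 1*3))/(7 - 18) + 1223 = (23 + (-3 + 9 - 3))/(-11) + 1223 = (23 + 3)*(-1/11) + 1223 = 26*(-1/11) + 1223 = -26/11 + 1223 = 13427/11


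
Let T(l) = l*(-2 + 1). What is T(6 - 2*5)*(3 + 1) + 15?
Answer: 31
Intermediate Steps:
T(l) = -l (T(l) = l*(-1) = -l)
T(6 - 2*5)*(3 + 1) + 15 = (-(6 - 2*5))*(3 + 1) + 15 = -(6 - 10)*4 + 15 = -1*(-4)*4 + 15 = 4*4 + 15 = 16 + 15 = 31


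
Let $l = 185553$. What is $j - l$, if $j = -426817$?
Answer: $-612370$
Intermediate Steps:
$j - l = -426817 - 185553 = -612370$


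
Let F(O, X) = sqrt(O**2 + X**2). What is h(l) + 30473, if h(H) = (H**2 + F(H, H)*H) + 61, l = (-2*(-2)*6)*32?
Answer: 620358 + 589824*sqrt(2) ≈ 1.4545e+6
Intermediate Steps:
l = 768 (l = (4*6)*32 = 24*32 = 768)
h(H) = 61 + H**2 + H*sqrt(2)*sqrt(H**2) (h(H) = (H**2 + sqrt(H**2 + H**2)*H) + 61 = (H**2 + sqrt(2*H**2)*H) + 61 = (H**2 + (sqrt(2)*sqrt(H**2))*H) + 61 = (H**2 + H*sqrt(2)*sqrt(H**2)) + 61 = 61 + H**2 + H*sqrt(2)*sqrt(H**2))
h(l) + 30473 = (61 + 768**2 + 768*sqrt(2)*sqrt(768**2)) + 30473 = (61 + 589824 + 768*sqrt(2)*sqrt(589824)) + 30473 = (61 + 589824 + 768*sqrt(2)*768) + 30473 = (61 + 589824 + 589824*sqrt(2)) + 30473 = (589885 + 589824*sqrt(2)) + 30473 = 620358 + 589824*sqrt(2)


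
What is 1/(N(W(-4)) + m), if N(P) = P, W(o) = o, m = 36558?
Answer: 1/36554 ≈ 2.7357e-5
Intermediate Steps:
1/(N(W(-4)) + m) = 1/(-4 + 36558) = 1/36554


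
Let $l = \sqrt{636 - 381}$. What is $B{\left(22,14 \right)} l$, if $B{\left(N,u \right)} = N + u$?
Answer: $36 \sqrt{255} \approx 574.87$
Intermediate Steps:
$l = \sqrt{255} \approx 15.969$
$B{\left(22,14 \right)} l = \left(22 + 14\right) \sqrt{255} = 36 \sqrt{255}$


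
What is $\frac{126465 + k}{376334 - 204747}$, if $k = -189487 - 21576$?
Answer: $- \frac{84598}{171587} \approx -0.49303$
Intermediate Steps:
$k = -211063$ ($k = -189487 - 21576 = -211063$)
$\frac{126465 + k}{376334 - 204747} = \frac{126465 - 211063}{376334 - 204747} = - \frac{84598}{171587}$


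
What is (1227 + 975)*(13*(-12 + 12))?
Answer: 0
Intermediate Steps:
(1227 + 975)*(13*(-12 + 12)) = 2202*(13*0) = 2202*0 = 0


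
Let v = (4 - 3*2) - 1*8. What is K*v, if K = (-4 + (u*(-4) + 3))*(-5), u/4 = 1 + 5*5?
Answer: -20850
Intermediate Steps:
u = 104 (u = 4*(1 + 5*5) = 4*(1 + 25) = 4*26 = 104)
K = 2085 (K = (-4 + (104*(-4) + 3))*(-5) = (-4 + (-416 + 3))*(-5) = (-4 - 413)*(-5) = -417*(-5) = 2085)
v = -10 (v = (4 - 6) - 8 = -2 - 8 = -10)
K*v = 2085*(-10) = -20850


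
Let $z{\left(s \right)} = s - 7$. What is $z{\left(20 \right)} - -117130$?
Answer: $117143$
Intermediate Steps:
$z{\left(s \right)} = -7 + s$
$z{\left(20 \right)} - -117130 = \left(-7 + 20\right) - -117130 = 13 + 117130 = 117143$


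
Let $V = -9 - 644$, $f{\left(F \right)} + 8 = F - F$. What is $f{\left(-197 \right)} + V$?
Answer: $-661$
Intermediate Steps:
$f{\left(F \right)} = -8$ ($f{\left(F \right)} = -8 + \left(F - F\right) = -8 + 0 = -8$)
$V = -653$ ($V = -9 - 644 = -653$)
$f{\left(-197 \right)} + V = -8 - 653 = -661$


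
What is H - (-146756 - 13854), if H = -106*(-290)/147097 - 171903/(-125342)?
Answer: 2961265120894811/18437432174 ≈ 1.6061e+5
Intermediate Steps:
H = 29139428671/18437432174 (H = 30740*(1/147097) - 171903*(-1/125342) = 30740/147097 + 171903/125342 = 29139428671/18437432174 ≈ 1.5805)
H - (-146756 - 13854) = 29139428671/18437432174 - (-146756 - 13854) = 29139428671/18437432174 - 1*(-160610) = 29139428671/18437432174 + 160610 = 2961265120894811/18437432174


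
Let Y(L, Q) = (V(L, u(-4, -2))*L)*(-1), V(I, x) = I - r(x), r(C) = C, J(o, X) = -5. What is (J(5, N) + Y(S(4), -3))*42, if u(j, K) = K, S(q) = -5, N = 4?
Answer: -840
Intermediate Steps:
V(I, x) = I - x
Y(L, Q) = -L*(2 + L) (Y(L, Q) = ((L - 1*(-2))*L)*(-1) = ((L + 2)*L)*(-1) = ((2 + L)*L)*(-1) = (L*(2 + L))*(-1) = -L*(2 + L))
(J(5, N) + Y(S(4), -3))*42 = (-5 - 1*(-5)*(2 - 5))*42 = (-5 - 1*(-5)*(-3))*42 = (-5 - 15)*42 = -20*42 = -840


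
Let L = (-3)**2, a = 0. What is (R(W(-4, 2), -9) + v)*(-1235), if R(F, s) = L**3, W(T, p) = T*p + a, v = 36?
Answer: -944775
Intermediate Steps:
L = 9
W(T, p) = T*p (W(T, p) = T*p + 0 = T*p)
R(F, s) = 729 (R(F, s) = 9**3 = 729)
(R(W(-4, 2), -9) + v)*(-1235) = (729 + 36)*(-1235) = 765*(-1235) = -944775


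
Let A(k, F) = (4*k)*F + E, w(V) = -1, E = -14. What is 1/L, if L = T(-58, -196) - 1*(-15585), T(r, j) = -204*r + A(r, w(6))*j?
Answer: -1/15311 ≈ -6.5312e-5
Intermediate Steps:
A(k, F) = -14 + 4*F*k (A(k, F) = (4*k)*F - 14 = 4*F*k - 14 = -14 + 4*F*k)
T(r, j) = -204*r + j*(-14 - 4*r) (T(r, j) = -204*r + (-14 + 4*(-1)*r)*j = -204*r + (-14 - 4*r)*j = -204*r + j*(-14 - 4*r))
L = -15311 (L = (-204*(-58) - 2*(-196)*(7 + 2*(-58))) - 1*(-15585) = (11832 - 2*(-196)*(7 - 116)) + 15585 = (11832 - 2*(-196)*(-109)) + 15585 = (11832 - 42728) + 15585 = -30896 + 15585 = -15311)
1/L = 1/(-15311) = -1/15311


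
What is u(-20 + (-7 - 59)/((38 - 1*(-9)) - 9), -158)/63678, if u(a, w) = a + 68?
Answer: 293/403294 ≈ 0.00072652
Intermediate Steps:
u(a, w) = 68 + a
u(-20 + (-7 - 59)/((38 - 1*(-9)) - 9), -158)/63678 = (68 + (-20 + (-7 - 59)/((38 - 1*(-9)) - 9)))/63678 = (68 + (-20 - 66/((38 + 9) - 9)))*(1/63678) = (68 + (-20 - 66/(47 - 9)))*(1/63678) = (68 + (-20 - 66/38))*(1/63678) = (68 + (-20 - 66*1/38))*(1/63678) = (68 + (-20 - 33/19))*(1/63678) = (68 - 413/19)*(1/63678) = (879/19)*(1/63678) = 293/403294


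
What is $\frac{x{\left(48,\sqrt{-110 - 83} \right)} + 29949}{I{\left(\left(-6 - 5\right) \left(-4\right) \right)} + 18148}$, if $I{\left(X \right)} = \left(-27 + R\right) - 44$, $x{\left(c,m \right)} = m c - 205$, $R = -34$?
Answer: $\frac{29744}{18043} + \frac{48 i \sqrt{193}}{18043} \approx 1.6485 + 0.036958 i$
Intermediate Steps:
$x{\left(c,m \right)} = -205 + c m$ ($x{\left(c,m \right)} = c m - 205 = -205 + c m$)
$I{\left(X \right)} = -105$ ($I{\left(X \right)} = \left(-27 - 34\right) - 44 = -61 - 44 = -105$)
$\frac{x{\left(48,\sqrt{-110 - 83} \right)} + 29949}{I{\left(\left(-6 - 5\right) \left(-4\right) \right)} + 18148} = \frac{\left(-205 + 48 \sqrt{-110 - 83}\right) + 29949}{-105 + 18148} = \frac{\left(-205 + 48 \sqrt{-193}\right) + 29949}{18043} = \left(\left(-205 + 48 i \sqrt{193}\right) + 29949\right) \frac{1}{18043} = \left(29744 + 48 i \sqrt{193}\right) \frac{1}{18043} = \frac{29744}{18043} + \frac{48 i \sqrt{193}}{18043}$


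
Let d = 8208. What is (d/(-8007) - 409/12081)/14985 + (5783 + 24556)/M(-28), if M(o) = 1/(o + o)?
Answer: -820913682675725597/483179172165 ≈ -1.6990e+6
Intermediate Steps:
M(o) = 1/(2*o)
(d/(-8007) - 409/12081)/14985 + (5783 + 24556)/M(-28) = (8208/(-8007) - 409/12081)/14985 + (5783 + 24556)/(((½)/(-28))) = (8208*(-1/8007) - 409*1/12081)*(1/14985) + 30339/(((½)*(-1/28))) = (-2736/2669 - 409/12081)*(1/14985) + 30339/(-1/56) = -34145237/32244189*1/14985 + 30339*(-56) = -34145237/483179172165 - 1698984 = -820913682675725597/483179172165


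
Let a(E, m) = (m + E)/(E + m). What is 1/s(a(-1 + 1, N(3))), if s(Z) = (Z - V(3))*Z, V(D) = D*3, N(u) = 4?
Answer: -1/8 ≈ -0.12500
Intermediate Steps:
a(E, m) = 1 (a(E, m) = (E + m)/(E + m) = 1)
V(D) = 3*D
s(Z) = Z*(-9 + Z) (s(Z) = (Z - 3*3)*Z = (Z - 1*9)*Z = (Z - 9)*Z = (-9 + Z)*Z = Z*(-9 + Z))
1/s(a(-1 + 1, N(3))) = 1/(1*(-9 + 1)) = 1/(1*(-8)) = 1/(-8) = -1/8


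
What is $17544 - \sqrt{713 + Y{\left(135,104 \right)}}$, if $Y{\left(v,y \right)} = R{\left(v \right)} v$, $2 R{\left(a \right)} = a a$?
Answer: $17544 - \frac{\sqrt{4923602}}{2} \approx 16435.0$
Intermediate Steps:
$R{\left(a \right)} = \frac{a^{2}}{2}$ ($R{\left(a \right)} = \frac{a a}{2} = \frac{a^{2}}{2}$)
$Y{\left(v,y \right)} = \frac{v^{3}}{2}$ ($Y{\left(v,y \right)} = \frac{v^{2}}{2} v = \frac{v^{3}}{2}$)
$17544 - \sqrt{713 + Y{\left(135,104 \right)}} = 17544 - \sqrt{713 + \frac{135^{3}}{2}} = 17544 - \sqrt{713 + \frac{1}{2} \cdot 2460375} = 17544 - \sqrt{713 + \frac{2460375}{2}} = 17544 - \sqrt{\frac{2461801}{2}} = 17544 - \frac{\sqrt{4923602}}{2}$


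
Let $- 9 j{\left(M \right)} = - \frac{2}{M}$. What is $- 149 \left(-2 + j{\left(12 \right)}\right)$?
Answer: $\frac{15943}{54} \approx 295.24$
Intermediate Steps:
$j{\left(M \right)} = \frac{2}{9 M}$ ($j{\left(M \right)} = - \frac{\left(-2\right) \frac{1}{M}}{9} = \frac{2}{9 M}$)
$- 149 \left(-2 + j{\left(12 \right)}\right) = - 149 \left(-2 + \frac{2}{9 \cdot 12}\right) = - 149 \left(-2 + \frac{2}{9} \cdot \frac{1}{12}\right) = - 149 \left(-2 + \frac{1}{54}\right) = \left(-149\right) \left(- \frac{107}{54}\right) = \frac{15943}{54}$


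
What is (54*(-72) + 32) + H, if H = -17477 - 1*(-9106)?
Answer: -12227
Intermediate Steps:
H = -8371 (H = -17477 + 9106 = -8371)
(54*(-72) + 32) + H = (54*(-72) + 32) - 8371 = (-3888 + 32) - 8371 = -3856 - 8371 = -12227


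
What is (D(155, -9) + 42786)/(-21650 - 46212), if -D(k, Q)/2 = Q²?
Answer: -21312/33931 ≈ -0.62810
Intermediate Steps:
D(k, Q) = -2*Q²
(D(155, -9) + 42786)/(-21650 - 46212) = (-2*(-9)² + 42786)/(-21650 - 46212) = (-2*81 + 42786)/(-67862) = (-162 + 42786)*(-1/67862) = 42624*(-1/67862) = -21312/33931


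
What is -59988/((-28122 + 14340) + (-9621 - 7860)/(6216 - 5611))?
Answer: 12097580/2785197 ≈ 4.3435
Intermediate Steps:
-59988/((-28122 + 14340) + (-9621 - 7860)/(6216 - 5611)) = -59988/(-13782 - 17481/605) = -59988/(-8355591/605) = -59988*(-605/8355591) = 12097580/2785197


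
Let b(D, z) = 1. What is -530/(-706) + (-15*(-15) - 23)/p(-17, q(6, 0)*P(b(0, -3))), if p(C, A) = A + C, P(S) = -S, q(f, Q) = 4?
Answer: -65741/7413 ≈ -8.8683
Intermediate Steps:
-530/(-706) + (-15*(-15) - 23)/p(-17, q(6, 0)*P(b(0, -3))) = -530/(-706) + (-15*(-15) - 23)/(4*(-1*1) - 17) = -530*(-1/706) + (225 - 23)/(4*(-1) - 17) = 265/353 + 202/(-4 - 17) = 265/353 + 202/(-21) = 265/353 + 202*(-1/21) = 265/353 - 202/21 = -65741/7413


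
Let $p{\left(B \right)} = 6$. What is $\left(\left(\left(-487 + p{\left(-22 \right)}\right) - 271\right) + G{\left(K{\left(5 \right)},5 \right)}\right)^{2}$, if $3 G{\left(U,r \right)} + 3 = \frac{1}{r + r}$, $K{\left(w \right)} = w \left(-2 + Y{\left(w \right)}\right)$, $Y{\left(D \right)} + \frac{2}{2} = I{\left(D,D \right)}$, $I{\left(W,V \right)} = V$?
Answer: $\frac{510262921}{900} \approx 5.6696 \cdot 10^{5}$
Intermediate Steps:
$Y{\left(D \right)} = -1 + D$
$K{\left(w \right)} = w \left(-3 + w\right)$ ($K{\left(w \right)} = w \left(-2 + \left(-1 + w\right)\right) = w \left(-3 + w\right)$)
$G{\left(U,r \right)} = -1 + \frac{1}{6 r}$ ($G{\left(U,r \right)} = -1 + \frac{1}{3 \left(r + r\right)} = -1 + \frac{1}{3 \cdot 2 r} = -1 + \frac{\frac{1}{2} \frac{1}{r}}{3} = -1 + \frac{1}{6 r}$)
$\left(\left(\left(-487 + p{\left(-22 \right)}\right) - 271\right) + G{\left(K{\left(5 \right)},5 \right)}\right)^{2} = \left(\left(\left(-487 + 6\right) - 271\right) + \frac{\frac{1}{6} - 5}{5}\right)^{2} = \left(\left(-481 - 271\right) + \frac{\frac{1}{6} - 5}{5}\right)^{2} = \left(-752 + \frac{1}{5} \left(- \frac{29}{6}\right)\right)^{2} = \left(-752 - \frac{29}{30}\right)^{2} = \left(- \frac{22589}{30}\right)^{2} = \frac{510262921}{900}$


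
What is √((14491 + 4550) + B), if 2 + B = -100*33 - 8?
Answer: √15731 ≈ 125.42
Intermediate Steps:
B = -3310 (B = -2 + (-100*33 - 8) = -2 + (-3300 - 8) = -2 - 3308 = -3310)
√((14491 + 4550) + B) = √((14491 + 4550) - 3310) = √(19041 - 3310) = √15731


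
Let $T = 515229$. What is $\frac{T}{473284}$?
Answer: $\frac{515229}{473284} \approx 1.0886$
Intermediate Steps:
$\frac{T}{473284} = \frac{515229}{473284}$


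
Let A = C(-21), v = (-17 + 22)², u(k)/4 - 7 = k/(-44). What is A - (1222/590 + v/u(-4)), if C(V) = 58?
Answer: 5066563/92040 ≈ 55.047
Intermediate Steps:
u(k) = 28 - k/11 (u(k) = 28 + 4*(k/(-44)) = 28 + 4*(k*(-1/44)) = 28 + 4*(-k/44) = 28 - k/11)
v = 25 (v = 5² = 25)
A = 58
A - (1222/590 + v/u(-4)) = 58 - (1222/590 + 25/(28 - 1/11*(-4))) = 58 - (1222*(1/590) + 25/(28 + 4/11)) = 58 - (611/295 + 25/(312/11)) = 58 - (611/295 + 25*(11/312)) = 58 - (611/295 + 275/312) = 58 - 1*271757/92040 = 58 - 271757/92040 = 5066563/92040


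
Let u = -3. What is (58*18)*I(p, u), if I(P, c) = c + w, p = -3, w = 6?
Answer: 3132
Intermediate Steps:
I(P, c) = 6 + c (I(P, c) = c + 6 = 6 + c)
(58*18)*I(p, u) = (58*18)*(6 - 3) = 1044*3 = 3132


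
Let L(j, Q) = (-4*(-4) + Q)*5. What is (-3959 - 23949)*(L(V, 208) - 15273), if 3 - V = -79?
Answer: 394981924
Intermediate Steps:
V = 82 (V = 3 - 1*(-79) = 3 + 79 = 82)
L(j, Q) = 80 + 5*Q (L(j, Q) = (16 + Q)*5 = 80 + 5*Q)
(-3959 - 23949)*(L(V, 208) - 15273) = (-3959 - 23949)*((80 + 5*208) - 15273) = -27908*((80 + 1040) - 15273) = -27908*(1120 - 15273) = -27908*(-14153) = 394981924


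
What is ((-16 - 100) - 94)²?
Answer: 44100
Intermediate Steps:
((-16 - 100) - 94)² = (-116 - 94)² = (-210)² = 44100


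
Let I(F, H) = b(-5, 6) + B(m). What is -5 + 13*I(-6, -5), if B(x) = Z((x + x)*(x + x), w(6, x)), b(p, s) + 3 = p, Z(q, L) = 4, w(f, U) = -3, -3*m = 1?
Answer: -57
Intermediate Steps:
m = -1/3 (m = -1/3*1 = -1/3 ≈ -0.33333)
b(p, s) = -3 + p
B(x) = 4
I(F, H) = -4 (I(F, H) = (-3 - 5) + 4 = -8 + 4 = -4)
-5 + 13*I(-6, -5) = -5 + 13*(-4) = -5 - 52 = -57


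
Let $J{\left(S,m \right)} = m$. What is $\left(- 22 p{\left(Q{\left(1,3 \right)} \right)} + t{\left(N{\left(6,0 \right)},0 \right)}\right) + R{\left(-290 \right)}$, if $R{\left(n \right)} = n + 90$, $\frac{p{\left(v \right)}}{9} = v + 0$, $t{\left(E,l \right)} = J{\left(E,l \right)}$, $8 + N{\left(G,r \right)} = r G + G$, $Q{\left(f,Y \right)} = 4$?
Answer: $-992$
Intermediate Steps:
$N{\left(G,r \right)} = -8 + G + G r$ ($N{\left(G,r \right)} = -8 + \left(r G + G\right) = -8 + \left(G r + G\right) = -8 + \left(G + G r\right) = -8 + G + G r$)
$t{\left(E,l \right)} = l$
$p{\left(v \right)} = 9 v$ ($p{\left(v \right)} = 9 \left(v + 0\right) = 9 v$)
$R{\left(n \right)} = 90 + n$
$\left(- 22 p{\left(Q{\left(1,3 \right)} \right)} + t{\left(N{\left(6,0 \right)},0 \right)}\right) + R{\left(-290 \right)} = \left(- 22 \cdot 9 \cdot 4 + 0\right) + \left(90 - 290\right) = \left(\left(-22\right) 36 + 0\right) - 200 = \left(-792 + 0\right) - 200 = -792 - 200 = -992$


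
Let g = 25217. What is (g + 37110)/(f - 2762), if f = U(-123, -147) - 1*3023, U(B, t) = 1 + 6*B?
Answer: -62327/6522 ≈ -9.5564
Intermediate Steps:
f = -3760 (f = (1 + 6*(-123)) - 1*3023 = (1 - 738) - 3023 = -737 - 3023 = -3760)
(g + 37110)/(f - 2762) = (25217 + 37110)/(-3760 - 2762) = 62327/(-6522) = 62327*(-1/6522) = -62327/6522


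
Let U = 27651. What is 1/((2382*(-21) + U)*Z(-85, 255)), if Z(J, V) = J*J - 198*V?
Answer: 1/967881315 ≈ 1.0332e-9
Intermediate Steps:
Z(J, V) = J² - 198*V
1/((2382*(-21) + U)*Z(-85, 255)) = 1/((2382*(-21) + 27651)*((-85)² - 198*255)) = 1/((-50022 + 27651)*(7225 - 50490)) = 1/(-22371*(-43265)) = -1/22371*(-1/43265) = 1/967881315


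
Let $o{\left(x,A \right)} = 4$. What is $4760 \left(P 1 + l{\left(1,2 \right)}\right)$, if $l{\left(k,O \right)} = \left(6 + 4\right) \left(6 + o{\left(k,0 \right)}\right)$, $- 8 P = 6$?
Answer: $472430$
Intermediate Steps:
$P = - \frac{3}{4}$ ($P = \left(- \frac{1}{8}\right) 6 = - \frac{3}{4} \approx -0.75$)
$l{\left(k,O \right)} = 100$ ($l{\left(k,O \right)} = \left(6 + 4\right) \left(6 + 4\right) = 10 \cdot 10 = 100$)
$4760 \left(P 1 + l{\left(1,2 \right)}\right) = 4760 \left(\left(- \frac{3}{4}\right) 1 + 100\right) = 4760 \left(- \frac{3}{4} + 100\right) = 4760 \cdot \frac{397}{4} = 472430$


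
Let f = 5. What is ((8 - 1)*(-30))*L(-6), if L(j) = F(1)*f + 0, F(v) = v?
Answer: -1050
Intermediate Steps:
L(j) = 5 (L(j) = 1*5 + 0 = 5 + 0 = 5)
((8 - 1)*(-30))*L(-6) = ((8 - 1)*(-30))*5 = (7*(-30))*5 = -210*5 = -1050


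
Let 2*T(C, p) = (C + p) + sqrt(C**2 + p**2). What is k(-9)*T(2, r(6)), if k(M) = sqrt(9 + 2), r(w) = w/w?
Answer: sqrt(11)*(3 + sqrt(5))/2 ≈ 8.6830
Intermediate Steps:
r(w) = 1
k(M) = sqrt(11)
T(C, p) = C/2 + p/2 + sqrt(C**2 + p**2)/2 (T(C, p) = ((C + p) + sqrt(C**2 + p**2))/2 = (C + p + sqrt(C**2 + p**2))/2 = C/2 + p/2 + sqrt(C**2 + p**2)/2)
k(-9)*T(2, r(6)) = sqrt(11)*((1/2)*2 + (1/2)*1 + sqrt(2**2 + 1**2)/2) = sqrt(11)*(1 + 1/2 + sqrt(4 + 1)/2) = sqrt(11)*(1 + 1/2 + sqrt(5)/2) = sqrt(11)*(3/2 + sqrt(5)/2)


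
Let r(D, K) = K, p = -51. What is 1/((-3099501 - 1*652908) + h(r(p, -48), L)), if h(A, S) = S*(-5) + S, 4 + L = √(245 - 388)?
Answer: I/(-3752393*I + 4*√143) ≈ -2.665e-7 + 3.3971e-12*I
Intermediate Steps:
L = -4 + I*√143 (L = -4 + √(245 - 388) = -4 + √(-143) = -4 + I*√143 ≈ -4.0 + 11.958*I)
h(A, S) = -4*S (h(A, S) = -5*S + S = -4*S)
1/((-3099501 - 1*652908) + h(r(p, -48), L)) = 1/((-3099501 - 1*652908) - 4*(-4 + I*√143)) = 1/((-3099501 - 652908) + (16 - 4*I*√143)) = 1/(-3752409 + (16 - 4*I*√143)) = 1/(-3752393 - 4*I*√143)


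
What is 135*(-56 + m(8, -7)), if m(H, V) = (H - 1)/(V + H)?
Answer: -6615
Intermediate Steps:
m(H, V) = (-1 + H)/(H + V)
135*(-56 + m(8, -7)) = 135*(-56 + (-1 + 8)/(8 - 7)) = 135*(-56 + 7/1) = 135*(-56 + 1*7) = 135*(-56 + 7) = 135*(-49) = -6615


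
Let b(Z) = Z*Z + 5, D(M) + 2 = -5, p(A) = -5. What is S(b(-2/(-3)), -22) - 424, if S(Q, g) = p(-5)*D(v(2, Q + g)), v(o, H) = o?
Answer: -389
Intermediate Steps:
D(M) = -7 (D(M) = -2 - 5 = -7)
b(Z) = 5 + Z² (b(Z) = Z² + 5 = 5 + Z²)
S(Q, g) = 35 (S(Q, g) = -5*(-7) = 35)
S(b(-2/(-3)), -22) - 424 = 35 - 424 = -389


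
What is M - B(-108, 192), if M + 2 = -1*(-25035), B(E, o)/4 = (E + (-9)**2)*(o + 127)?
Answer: 59485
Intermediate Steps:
B(E, o) = 4*(81 + E)*(127 + o) (B(E, o) = 4*((E + (-9)**2)*(o + 127)) = 4*((E + 81)*(127 + o)) = 4*((81 + E)*(127 + o)) = 4*(81 + E)*(127 + o))
M = 25033 (M = -2 - 1*(-25035) = -2 + 25035 = 25033)
M - B(-108, 192) = 25033 - (41148 + 324*192 + 508*(-108) + 4*(-108)*192) = 25033 - (41148 + 62208 - 54864 - 82944) = 25033 - 1*(-34452) = 25033 + 34452 = 59485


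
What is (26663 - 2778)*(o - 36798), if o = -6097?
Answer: -1024547075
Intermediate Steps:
(26663 - 2778)*(o - 36798) = (26663 - 2778)*(-6097 - 36798) = 23885*(-42895) = -1024547075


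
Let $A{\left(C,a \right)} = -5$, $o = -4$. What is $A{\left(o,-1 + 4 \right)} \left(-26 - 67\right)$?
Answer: $465$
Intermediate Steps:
$A{\left(o,-1 + 4 \right)} \left(-26 - 67\right) = - 5 \left(-26 - 67\right) = \left(-5\right) \left(-93\right) = 465$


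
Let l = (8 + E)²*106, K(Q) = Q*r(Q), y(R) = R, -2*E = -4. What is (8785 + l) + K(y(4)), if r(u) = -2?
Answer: 19377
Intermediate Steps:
E = 2 (E = -½*(-4) = 2)
K(Q) = -2*Q (K(Q) = Q*(-2) = -2*Q)
l = 10600 (l = (8 + 2)²*106 = 10²*106 = 100*106 = 10600)
(8785 + l) + K(y(4)) = (8785 + 10600) - 2*4 = 19385 - 8 = 19377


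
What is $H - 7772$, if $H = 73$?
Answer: $-7699$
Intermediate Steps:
$H - 7772 = 73 - 7772 = -7699$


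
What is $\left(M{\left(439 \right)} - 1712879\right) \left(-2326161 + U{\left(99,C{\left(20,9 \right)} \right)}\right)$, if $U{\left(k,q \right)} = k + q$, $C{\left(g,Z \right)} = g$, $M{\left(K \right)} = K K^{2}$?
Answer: $-192809436088880$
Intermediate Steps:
$M{\left(K \right)} = K^{3}$
$\left(M{\left(439 \right)} - 1712879\right) \left(-2326161 + U{\left(99,C{\left(20,9 \right)} \right)}\right) = \left(439^{3} - 1712879\right) \left(-2326161 + \left(99 + 20\right)\right) = \left(84604519 - 1712879\right) \left(-2326161 + 119\right) = 82891640 \left(-2326042\right) = -192809436088880$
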